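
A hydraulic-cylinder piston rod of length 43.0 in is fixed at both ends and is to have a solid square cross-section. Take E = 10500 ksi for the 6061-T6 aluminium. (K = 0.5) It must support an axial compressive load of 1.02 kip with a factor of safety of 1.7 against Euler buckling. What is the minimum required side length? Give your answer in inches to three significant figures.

a ≈ 0.552 in

Required P_cr = n·P = 1.7 × 1.02 = 1.734 kip
L_e = K·L = 0.5 × 43.0 = 21.50 in
Required I = P_cr·L_e²/(π²E) = 1.734×10^3 × 21.50² / (π² × 1.05×10^7) = 7.735×10^-3 in⁴
Solid square: I = a⁴/12  ⇒  a = (12I)^(1/4) = (12×7.735×10^-3)^(1/4) = 0.552 in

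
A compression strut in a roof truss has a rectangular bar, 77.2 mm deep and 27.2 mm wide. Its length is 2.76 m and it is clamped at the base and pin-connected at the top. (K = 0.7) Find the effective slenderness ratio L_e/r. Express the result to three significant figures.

λ ≈ 246

Buckling occurs about the weak axis: I_min = h·b³/12 with b = 27.2 mm (the shorter side).
I_min = 77.2×27.2³/12 = 1.295×10^5 mm⁴
A = 2.100×10^3 mm²;  r_min = √(I/A) = √(1.295×10^5/2.100×10^3) = 7.852 mm
L_e = K·L = 0.7 × 2.76 m = 1.932 m = 1932.0 mm
λ = L_e / r_min = 1932.0 / 7.852 = 246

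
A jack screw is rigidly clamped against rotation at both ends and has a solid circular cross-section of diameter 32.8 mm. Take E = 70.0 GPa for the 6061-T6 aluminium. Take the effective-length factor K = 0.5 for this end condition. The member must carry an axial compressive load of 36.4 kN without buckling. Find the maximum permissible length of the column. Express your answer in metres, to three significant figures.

I = πd⁴/64 = π×32.8⁴/64 = 5.682×10^4 mm⁴
I = 5.682×10^-8 m⁴
At the buckling limit P_cr = P = 3.640×10^4 N
From P_cr = π²EI/(K·L)²:  L = (1/K)·√(π²EI/P_cr) = (1/0.5)·√(π²×7.00×10^10×5.682×10^-8/3.640×10^4)
L = 2.08 m

L_max ≈ 2.08 m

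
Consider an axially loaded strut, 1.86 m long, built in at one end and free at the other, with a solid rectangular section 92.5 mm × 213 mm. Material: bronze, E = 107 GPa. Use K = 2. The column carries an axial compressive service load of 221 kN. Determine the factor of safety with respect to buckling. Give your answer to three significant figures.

n ≈ 4.85

Buckling occurs about the weak axis: I_min = h·b³/12 with b = 92.5 mm (the shorter side).
I_min = 213×92.5³/12 = 1.405×10^7 mm⁴
I = 1.405×10^7 mm⁴ = 1.405×10^-5 m⁴
Effective length L_e = K·L = 2 × 1.86 = 3.720 m
P_cr = π²EI / L_e² = π² × 107×10⁹ × 1.405×10^-5 / 3.720² = 1.072×10^6 N
Factor of safety n = P_cr / P = 1072.1 / 221 = 4.85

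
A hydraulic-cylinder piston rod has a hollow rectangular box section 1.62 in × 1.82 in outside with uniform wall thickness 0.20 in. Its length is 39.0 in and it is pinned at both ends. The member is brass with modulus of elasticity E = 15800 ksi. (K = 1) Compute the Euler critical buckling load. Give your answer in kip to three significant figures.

P_cr ≈ 44.1 kip

Inner dimensions: h_i = 1.82 − 2×0.20 = 1.420 in, b_i = 1.62 − 2×0.20 = 1.220 in
Weak-axis I_min = (h_o·b_o³ − h_i·b_i³)/12 with b_o = 1.62, b_i = 1.220 in (shorter outer/inner sides).
I_min = (1.82×1.62³ − 1.420×1.220³)/12 = 0.4299 in⁴
Effective length L_e = K·L = 1 × 39.0 = 39.00 in
P_cr = π²EI / L_e² = π² × 15800×10³ × 0.4299 / 39.00² = 4.408×10^4 lb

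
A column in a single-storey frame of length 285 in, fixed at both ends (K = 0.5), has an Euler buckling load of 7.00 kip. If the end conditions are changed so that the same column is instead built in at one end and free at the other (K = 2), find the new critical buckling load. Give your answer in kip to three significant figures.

P_cr ∝ 1/K², so P_cr,new = P_cr,old × (K_old/K_new)² = 7.00 × (0.5/2)²
= 7.00 × 0.06250 = 0.438 kip

P_cr ≈ 0.438 kip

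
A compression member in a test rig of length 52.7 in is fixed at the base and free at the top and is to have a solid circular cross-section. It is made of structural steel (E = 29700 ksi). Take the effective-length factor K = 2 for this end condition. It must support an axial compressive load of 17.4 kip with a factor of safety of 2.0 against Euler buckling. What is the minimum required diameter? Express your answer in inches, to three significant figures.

d ≈ 2.28 in

Required P_cr = n·P = 2.0 × 17.4 = 34.80 kip
L_e = K·L = 2 × 52.7 = 105.4 in
Required I = P_cr·L_e²/(π²E) = 3.480×10^4 × 105.4² / (π² × 2.97×10^7) = 1.319 in⁴
Solid circle: I = πd⁴/64  ⇒  d = (64I/π)^(1/4) = (64×1.319/π)^(1/4) = 2.28 in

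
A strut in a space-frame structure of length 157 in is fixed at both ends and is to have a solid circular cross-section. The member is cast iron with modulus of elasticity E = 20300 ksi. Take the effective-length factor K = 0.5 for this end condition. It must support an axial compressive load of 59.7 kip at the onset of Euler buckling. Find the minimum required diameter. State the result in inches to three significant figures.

d ≈ 2.47 in

L_e = K·L = 0.5 × 157 = 78.50 in
Required I = P_cr·L_e²/(π²E) = 5.970×10^4 × 78.50² / (π² × 2.03×10^7) = 1.836 in⁴
Solid circle: I = πd⁴/64  ⇒  d = (64I/π)^(1/4) = (64×1.836/π)^(1/4) = 2.47 in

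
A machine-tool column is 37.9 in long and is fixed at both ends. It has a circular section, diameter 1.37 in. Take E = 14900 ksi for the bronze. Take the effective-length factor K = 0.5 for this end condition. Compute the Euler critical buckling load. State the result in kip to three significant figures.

I = πd⁴/64 = π×1.37⁴/64 = 0.1729 in⁴
Effective length L_e = K·L = 0.5 × 37.9 = 18.95 in
P_cr = π²EI / L_e² = π² × 14900×10³ × 0.1729 / 18.95² = 7.081×10^4 lb

P_cr ≈ 70.8 kip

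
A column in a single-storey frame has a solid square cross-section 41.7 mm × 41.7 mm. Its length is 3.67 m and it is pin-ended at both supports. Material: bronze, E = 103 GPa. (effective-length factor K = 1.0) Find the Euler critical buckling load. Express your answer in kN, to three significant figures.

P_cr ≈ 19.0 kN

I = a⁴/12 = 41.7⁴/12 = 2.520×10^5 mm⁴
I = 2.520×10^5 mm⁴ = 2.520×10^-7 m⁴
Effective length L_e = K·L = 1 × 3.67 = 3.670 m
P_cr = π²EI / L_e² = π² × 103×10⁹ × 2.520×10^-7 / 3.670² = 1.902×10^4 N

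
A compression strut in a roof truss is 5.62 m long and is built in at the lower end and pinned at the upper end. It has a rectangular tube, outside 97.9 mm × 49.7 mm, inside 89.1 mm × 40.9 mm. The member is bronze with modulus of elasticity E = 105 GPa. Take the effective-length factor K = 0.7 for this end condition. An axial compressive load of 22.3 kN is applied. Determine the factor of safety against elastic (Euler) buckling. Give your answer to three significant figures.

Weak-axis I_min = (h_o·b_o³ − h_i·b_i³)/12 with b_o = 49.7, b_i = 40.90 mm (shorter outer/inner sides).
I_min = (97.9×49.7³ − 89.10×40.90³)/12 = 4.935×10^5 mm⁴
I = 4.935×10^5 mm⁴ = 4.935×10^-7 m⁴
Effective length L_e = K·L = 0.7 × 5.62 = 3.934 m
P_cr = π²EI / L_e² = π² × 105×10⁹ × 4.935×10^-7 / 3.934² = 3.305×10^4 N
Factor of safety n = P_cr / P = 33.048 / 22.3 = 1.48

n ≈ 1.48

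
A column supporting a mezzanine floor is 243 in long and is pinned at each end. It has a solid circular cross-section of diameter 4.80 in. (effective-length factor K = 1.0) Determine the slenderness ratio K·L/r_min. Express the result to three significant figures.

I = πd⁴/64 = π×4.80⁴/64 = 26.06 in⁴
A = 18.10 in²;  r_min = √(I/A) = √(26.06/18.10) = 1.200 in
L_e = K·L = 1 × 243 = 243.0 in
λ = L_e / r_min = 243.00 / 1.200 = 202

λ ≈ 202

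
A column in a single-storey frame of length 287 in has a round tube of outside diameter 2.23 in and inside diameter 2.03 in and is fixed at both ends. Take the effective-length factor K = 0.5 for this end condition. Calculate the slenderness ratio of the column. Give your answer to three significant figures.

d_o = 2.23 in, d_i = 2.03 in
I = π(d_o⁴ − d_i⁴)/64 = π(2.23⁴ − 2.030⁴)/64 = 0.3803 in⁴
A = 0.6692 in²;  r_min = √(I/A) = √(0.3803/0.6692) = 0.7539 in
L_e = K·L = 0.5 × 287 = 143.5 in
λ = L_e / r_min = 143.50 / 0.7539 = 190

λ ≈ 190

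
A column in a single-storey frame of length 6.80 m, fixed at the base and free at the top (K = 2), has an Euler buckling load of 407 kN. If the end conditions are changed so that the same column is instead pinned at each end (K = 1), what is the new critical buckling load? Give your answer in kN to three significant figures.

P_cr ∝ 1/K², so P_cr,new = P_cr,old × (K_old/K_new)² = 407 × (2/1)²
= 407 × 4.000 = 1630 kN

P_cr ≈ 1630 kN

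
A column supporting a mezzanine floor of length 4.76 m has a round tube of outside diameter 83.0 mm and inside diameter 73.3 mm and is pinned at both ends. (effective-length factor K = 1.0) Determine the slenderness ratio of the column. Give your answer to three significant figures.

d_o = 83.0 mm, d_i = 73.3 mm
I = π(d_o⁴ − d_i⁴)/64 = π(83.0⁴ − 73.30⁴)/64 = 9.126×10^5 mm⁴
A = 1.191×10^3 mm²;  r_min = √(I/A) = √(9.126×10^5/1.191×10^3) = 27.68 mm
L_e = K·L = 1 × 4.76 m = 4.760 m = 4760.0 mm
λ = L_e / r_min = 4760.0 / 27.68 = 172

λ ≈ 172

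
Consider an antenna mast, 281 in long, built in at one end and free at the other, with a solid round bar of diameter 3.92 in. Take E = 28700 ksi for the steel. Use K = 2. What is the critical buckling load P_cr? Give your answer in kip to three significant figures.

P_cr ≈ 10.4 kip

I = πd⁴/64 = π×3.92⁴/64 = 11.59 in⁴
Effective length L_e = K·L = 2 × 281 = 562.0 in
P_cr = π²EI / L_e² = π² × 28700×10³ × 11.59 / 562.0² = 1.039×10^4 lb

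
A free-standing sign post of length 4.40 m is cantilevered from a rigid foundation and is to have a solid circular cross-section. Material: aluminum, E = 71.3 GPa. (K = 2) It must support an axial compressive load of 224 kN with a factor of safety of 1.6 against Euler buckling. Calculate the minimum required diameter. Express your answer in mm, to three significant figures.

d ≈ 168 mm

Required P_cr = n·P = 1.6 × 224 = 358.4 kN
L_e = K·L = 2 × 4.40 = 8.800 m
Required I = P_cr·L_e²/(π²E) = 3.584×10^5 × 8.800² / (π² × 7.13×10^10) = 3.944×10^-5 m⁴
I_req = 3.944×10^7 mm⁴
Solid circle: I = πd⁴/64  ⇒  d = (64I/π)^(1/4) = (64×3.944×10^7/π)^(1/4) = 168 mm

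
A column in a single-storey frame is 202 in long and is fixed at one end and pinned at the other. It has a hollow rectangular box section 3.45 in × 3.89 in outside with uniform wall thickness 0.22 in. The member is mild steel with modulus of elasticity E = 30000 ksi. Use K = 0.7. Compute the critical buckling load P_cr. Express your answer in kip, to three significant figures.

Inner dimensions: h_i = 3.89 − 2×0.22 = 3.450 in, b_i = 3.45 − 2×0.22 = 3.010 in
Weak-axis I_min = (h_o·b_o³ − h_i·b_i³)/12 with b_o = 3.45, b_i = 3.010 in (shorter outer/inner sides).
I_min = (3.89×3.45³ − 3.450×3.010³)/12 = 5.471 in⁴
Effective length L_e = K·L = 0.7 × 202 = 141.4 in
P_cr = π²EI / L_e² = π² × 30000×10³ × 5.471 / 141.4² = 8.102×10^4 lb

P_cr ≈ 81.0 kip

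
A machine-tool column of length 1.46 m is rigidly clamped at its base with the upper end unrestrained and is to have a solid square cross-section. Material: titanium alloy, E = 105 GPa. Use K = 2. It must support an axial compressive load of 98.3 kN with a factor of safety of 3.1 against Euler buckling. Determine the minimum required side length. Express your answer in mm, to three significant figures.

Required P_cr = n·P = 3.1 × 98.3 = 304.7 kN
L_e = K·L = 2 × 1.46 = 2.920 m
Required I = P_cr·L_e²/(π²E) = 3.047×10^5 × 2.920² / (π² × 1.05×10^11) = 2.507×10^-6 m⁴
I_req = 2.507×10^6 mm⁴
Solid square: I = a⁴/12  ⇒  a = (12I)^(1/4) = (12×2.507×10^6)^(1/4) = 74.1 mm

a ≈ 74.1 mm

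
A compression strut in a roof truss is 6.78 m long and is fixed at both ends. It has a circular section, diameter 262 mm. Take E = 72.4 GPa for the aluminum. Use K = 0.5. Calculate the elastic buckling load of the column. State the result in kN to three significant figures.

I = πd⁴/64 = π×262⁴/64 = 2.313×10^8 mm⁴
I = 2.313×10^8 mm⁴ = 2.313×10^-4 m⁴
Effective length L_e = K·L = 0.5 × 6.78 = 3.390 m
P_cr = π²EI / L_e² = π² × 72.4×10⁹ × 2.313×10^-4 / 3.390² = 1.438×10^7 N

P_cr ≈ 14400 kN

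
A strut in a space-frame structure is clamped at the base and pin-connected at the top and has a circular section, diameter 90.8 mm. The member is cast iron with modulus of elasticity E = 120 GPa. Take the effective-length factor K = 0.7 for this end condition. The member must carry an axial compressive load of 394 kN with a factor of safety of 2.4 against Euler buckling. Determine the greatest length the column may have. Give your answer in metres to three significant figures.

I = πd⁴/64 = π×90.8⁴/64 = 3.337×10^6 mm⁴
I = 3.337×10^-6 m⁴
Required critical load P_cr = n·P = 2.4 × 394 = 945.6 kN = 9.456×10^5 N
From P_cr = π²EI/(K·L)²:  L = (1/K)·√(π²EI/P_cr) = (1/0.7)·√(π²×1.20×10^11×3.337×10^-6/9.456×10^5)
L = 2.92 m

L_max ≈ 2.92 m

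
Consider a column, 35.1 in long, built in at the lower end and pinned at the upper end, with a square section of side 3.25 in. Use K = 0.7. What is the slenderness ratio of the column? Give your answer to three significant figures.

λ ≈ 26.2

For a square r = a/√12 = 3.25/√12 = 0.9382 in
L_e = K·L = 0.7 × 35.1 = 24.57 in
λ = L_e / r_min = 24.570 / 0.9382 = 26.2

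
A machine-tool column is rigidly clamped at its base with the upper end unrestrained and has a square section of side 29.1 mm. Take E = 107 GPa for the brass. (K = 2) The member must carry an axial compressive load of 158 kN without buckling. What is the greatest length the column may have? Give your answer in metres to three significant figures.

L_max ≈ 0.316 m

I = a⁴/12 = 29.1⁴/12 = 5.976×10^4 mm⁴
I = 5.976×10^-8 m⁴
At the buckling limit P_cr = P = 1.580×10^5 N
From P_cr = π²EI/(K·L)²:  L = (1/K)·√(π²EI/P_cr) = (1/2)·√(π²×1.07×10^11×5.976×10^-8/1.580×10^5)
L = 0.316 m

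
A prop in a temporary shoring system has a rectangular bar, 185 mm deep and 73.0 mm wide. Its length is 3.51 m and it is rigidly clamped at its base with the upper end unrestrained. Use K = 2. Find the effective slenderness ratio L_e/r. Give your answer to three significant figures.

λ ≈ 333

For a rectangle r_min = b/√12 = 73.0/√12 = 21.07 mm
L_e = K·L = 2 × 3.51 m = 7.020 m = 7020.0 mm
λ = L_e / r_min = 7020.0 / 21.07 = 333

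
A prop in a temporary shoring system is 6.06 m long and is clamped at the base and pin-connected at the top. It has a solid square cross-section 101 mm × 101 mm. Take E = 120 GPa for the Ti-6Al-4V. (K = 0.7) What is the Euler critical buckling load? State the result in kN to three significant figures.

I = a⁴/12 = 101⁴/12 = 8.672×10^6 mm⁴
I = 8.672×10^6 mm⁴ = 8.672×10^-6 m⁴
Effective length L_e = K·L = 0.7 × 6.06 = 4.242 m
P_cr = π²EI / L_e² = π² × 120×10⁹ × 8.672×10^-6 / 4.242² = 5.707×10^5 N

P_cr ≈ 571 kN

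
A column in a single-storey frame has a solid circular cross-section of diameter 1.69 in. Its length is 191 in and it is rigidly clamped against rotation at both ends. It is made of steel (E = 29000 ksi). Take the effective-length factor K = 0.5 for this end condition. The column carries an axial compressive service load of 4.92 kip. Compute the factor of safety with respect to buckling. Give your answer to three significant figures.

I = πd⁴/64 = π×1.69⁴/64 = 0.4004 in⁴
Effective length L_e = K·L = 0.5 × 191 = 95.50 in
P_cr = π²EI / L_e² = π² × 29000×10³ × 0.4004 / 95.50² = 1.257×10^4 lb
Factor of safety n = P_cr / P = 12.566 / 4.92 = 2.55

n ≈ 2.55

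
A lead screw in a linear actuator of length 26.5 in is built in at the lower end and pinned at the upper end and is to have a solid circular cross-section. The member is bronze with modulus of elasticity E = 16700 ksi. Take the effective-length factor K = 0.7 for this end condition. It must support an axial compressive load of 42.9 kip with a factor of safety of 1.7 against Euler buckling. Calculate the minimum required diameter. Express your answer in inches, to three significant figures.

Required P_cr = n·P = 1.7 × 42.9 = 72.93 kip
L_e = K·L = 0.7 × 26.5 = 18.55 in
Required I = P_cr·L_e²/(π²E) = 7.293×10^4 × 18.55² / (π² × 1.67×10^7) = 0.1523 in⁴
Solid circle: I = πd⁴/64  ⇒  d = (64I/π)^(1/4) = (64×0.1523/π)^(1/4) = 1.33 in

d ≈ 1.33 in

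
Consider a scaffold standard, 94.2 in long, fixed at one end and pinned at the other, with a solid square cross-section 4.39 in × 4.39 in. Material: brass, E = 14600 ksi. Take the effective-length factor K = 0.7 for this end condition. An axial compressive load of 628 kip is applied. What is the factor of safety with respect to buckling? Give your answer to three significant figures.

n ≈ 1.63

I = a⁴/12 = 4.39⁴/12 = 30.95 in⁴
Effective length L_e = K·L = 0.7 × 94.2 = 65.94 in
P_cr = π²EI / L_e² = π² × 14600×10³ × 30.95 / 65.94² = 1.026×10^6 lb
Factor of safety n = P_cr / P = 1025.7 / 628 = 1.63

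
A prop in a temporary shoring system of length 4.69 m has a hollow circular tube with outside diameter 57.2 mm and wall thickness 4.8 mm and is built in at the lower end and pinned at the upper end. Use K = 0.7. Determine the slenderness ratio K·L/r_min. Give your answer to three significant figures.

Inner diameter d_i = 57.2 − 2×4.8 = 47.60 mm
I = π(d_o⁴ − d_i⁴)/64 = π(57.2⁴ − 47.60⁴)/64 = 2.735×10^5 mm⁴
A = 790.2 mm²;  r_min = √(I/A) = √(2.735×10^5/790.2) = 18.60 mm
L_e = K·L = 0.7 × 4.69 m = 3.283 m = 3283.0 mm
λ = L_e / r_min = 3283.0 / 18.60 = 176

λ ≈ 176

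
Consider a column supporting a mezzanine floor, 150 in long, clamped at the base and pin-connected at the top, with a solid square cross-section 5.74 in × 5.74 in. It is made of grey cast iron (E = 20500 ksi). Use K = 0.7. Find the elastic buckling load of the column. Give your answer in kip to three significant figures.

I = a⁴/12 = 5.74⁴/12 = 90.46 in⁴
Effective length L_e = K·L = 0.7 × 150 = 105.0 in
P_cr = π²EI / L_e² = π² × 20500×10³ × 90.46 / 105.0² = 1.660×10^6 lb

P_cr ≈ 1660 kip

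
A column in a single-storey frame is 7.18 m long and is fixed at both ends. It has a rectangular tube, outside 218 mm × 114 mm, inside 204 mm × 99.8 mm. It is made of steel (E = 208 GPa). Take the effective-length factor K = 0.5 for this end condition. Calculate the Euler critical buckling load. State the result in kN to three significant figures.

Weak-axis I_min = (h_o·b_o³ − h_i·b_i³)/12 with b_o = 114, b_i = 99.80 mm (shorter outer/inner sides).
I_min = (218×114³ − 204.0×99.80³)/12 = 1.002×10^7 mm⁴
I = 1.002×10^7 mm⁴ = 1.002×10^-5 m⁴
Effective length L_e = K·L = 0.5 × 7.18 = 3.590 m
P_cr = π²EI / L_e² = π² × 208×10⁹ × 1.002×10^-5 / 3.590² = 1.595×10^6 N

P_cr ≈ 1600 kN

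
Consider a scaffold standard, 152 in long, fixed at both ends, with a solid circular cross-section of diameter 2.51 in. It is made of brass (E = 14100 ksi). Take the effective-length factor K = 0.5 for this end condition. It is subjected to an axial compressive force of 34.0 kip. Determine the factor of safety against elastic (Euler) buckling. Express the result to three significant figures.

n ≈ 1.38

I = πd⁴/64 = π×2.51⁴/64 = 1.948 in⁴
Effective length L_e = K·L = 0.5 × 152 = 76.00 in
P_cr = π²EI / L_e² = π² × 14100×10³ × 1.948 / 76.00² = 4.694×10^4 lb
Factor of safety n = P_cr / P = 46.941 / 34.0 = 1.38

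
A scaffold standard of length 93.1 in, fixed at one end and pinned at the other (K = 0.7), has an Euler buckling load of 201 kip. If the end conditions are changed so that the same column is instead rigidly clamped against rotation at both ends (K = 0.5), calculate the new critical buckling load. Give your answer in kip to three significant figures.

P_cr ≈ 394 kip

P_cr ∝ 1/K², so P_cr,new = P_cr,old × (K_old/K_new)² = 201 × (0.7/0.5)²
= 201 × 1.960 = 394 kip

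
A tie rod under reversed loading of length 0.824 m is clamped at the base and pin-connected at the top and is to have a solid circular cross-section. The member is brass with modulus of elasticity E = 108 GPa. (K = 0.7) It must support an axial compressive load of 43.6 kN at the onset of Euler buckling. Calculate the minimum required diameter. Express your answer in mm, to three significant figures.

L_e = K·L = 0.7 × 0.824 = 0.5768 m
Required I = P_cr·L_e²/(π²E) = 4.360×10^4 × 0.5768² / (π² × 1.08×10^11) = 1.361×10^-8 m⁴
I_req = 1.361×10^4 mm⁴
Solid circle: I = πd⁴/64  ⇒  d = (64I/π)^(1/4) = (64×1.361×10^4/π)^(1/4) = 22.9 mm

d ≈ 22.9 mm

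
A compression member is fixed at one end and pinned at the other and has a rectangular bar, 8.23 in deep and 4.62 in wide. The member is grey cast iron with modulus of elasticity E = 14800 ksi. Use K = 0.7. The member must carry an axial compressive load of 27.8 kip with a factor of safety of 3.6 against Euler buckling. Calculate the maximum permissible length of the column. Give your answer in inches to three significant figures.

L_max ≈ 449 in

Buckling occurs about the weak axis: I_min = h·b³/12 with b = 4.62 in (the shorter side).
I_min = 8.23×4.62³/12 = 67.63 in⁴
Required critical load P_cr = n·P = 3.6 × 27.8 = 100.1 kip = 1.001×10^5 lb
From P_cr = π²EI/(K·L)²:  L = (1/K)·√(π²EI/P_cr) = (1/0.7)·√(π²×1.48×10^7×67.63/1.001×10^5)
L = 449 in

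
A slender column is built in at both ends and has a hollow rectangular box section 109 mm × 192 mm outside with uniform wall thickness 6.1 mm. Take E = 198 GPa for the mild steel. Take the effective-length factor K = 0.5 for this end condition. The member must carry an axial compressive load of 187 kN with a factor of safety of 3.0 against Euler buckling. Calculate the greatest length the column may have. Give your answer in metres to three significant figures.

L_max ≈ 9.97 m

Inner dimensions: h_i = 192 − 2×6.1 = 179.8 mm, b_i = 109 − 2×6.1 = 96.80 mm
Weak-axis I_min = (h_o·b_o³ − h_i·b_i³)/12 with b_o = 109, b_i = 96.80 mm (shorter outer/inner sides).
I_min = (192×109³ − 179.8×96.80³)/12 = 7.130×10^6 mm⁴
I = 7.130×10^-6 m⁴
Required critical load P_cr = n·P = 3.0 × 187 = 561.0 kN = 5.610×10^5 N
From P_cr = π²EI/(K·L)²:  L = (1/K)·√(π²EI/P_cr) = (1/0.5)·√(π²×1.98×10^11×7.130×10^-6/5.610×10^5)
L = 9.97 m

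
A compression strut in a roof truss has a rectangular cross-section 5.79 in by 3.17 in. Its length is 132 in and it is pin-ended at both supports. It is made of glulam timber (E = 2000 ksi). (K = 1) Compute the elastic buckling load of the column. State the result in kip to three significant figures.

P_cr ≈ 17.4 kip

Buckling occurs about the weak axis: I_min = h·b³/12 with b = 3.17 in (the shorter side).
I_min = 5.79×3.17³/12 = 15.37 in⁴
Effective length L_e = K·L = 1 × 132 = 132.0 in
P_cr = π²EI / L_e² = π² × 2000×10³ × 15.37 / 132.0² = 1.741×10^4 lb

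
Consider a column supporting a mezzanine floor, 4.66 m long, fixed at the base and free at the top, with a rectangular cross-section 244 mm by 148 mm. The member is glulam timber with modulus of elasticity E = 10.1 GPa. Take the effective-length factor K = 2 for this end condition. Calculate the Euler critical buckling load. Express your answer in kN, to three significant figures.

Buckling occurs about the weak axis: I_min = h·b³/12 with b = 148 mm (the shorter side).
I_min = 244×148³/12 = 6.592×10^7 mm⁴
I = 6.592×10^7 mm⁴ = 6.592×10^-5 m⁴
Effective length L_e = K·L = 2 × 4.66 = 9.320 m
P_cr = π²EI / L_e² = π² × 10.1×10⁹ × 6.592×10^-5 / 9.320² = 7.565×10^4 N

P_cr ≈ 75.6 kN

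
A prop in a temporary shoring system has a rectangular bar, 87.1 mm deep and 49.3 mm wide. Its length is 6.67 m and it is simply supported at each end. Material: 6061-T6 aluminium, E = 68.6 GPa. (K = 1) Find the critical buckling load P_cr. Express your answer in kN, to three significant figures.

Buckling occurs about the weak axis: I_min = h·b³/12 with b = 49.3 mm (the shorter side).
I_min = 87.1×49.3³/12 = 8.697×10^5 mm⁴
I = 8.697×10^5 mm⁴ = 8.697×10^-7 m⁴
Effective length L_e = K·L = 1 × 6.67 = 6.670 m
P_cr = π²EI / L_e² = π² × 68.6×10⁹ × 8.697×10^-7 / 6.670² = 1.324×10^4 N

P_cr ≈ 13.2 kN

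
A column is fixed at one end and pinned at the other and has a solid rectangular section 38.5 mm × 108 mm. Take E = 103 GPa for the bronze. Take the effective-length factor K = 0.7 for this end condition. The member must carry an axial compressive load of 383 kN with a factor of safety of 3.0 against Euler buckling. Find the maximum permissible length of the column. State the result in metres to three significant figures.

L_max ≈ 0.963 m

Buckling occurs about the weak axis: I_min = h·b³/12 with b = 38.5 mm (the shorter side).
I_min = 108×38.5³/12 = 5.136×10^5 mm⁴
I = 5.136×10^-7 m⁴
Required critical load P_cr = n·P = 3.0 × 383 = 1149 kN = 1.149×10^6 N
From P_cr = π²EI/(K·L)²:  L = (1/K)·√(π²EI/P_cr) = (1/0.7)·√(π²×1.03×10^11×5.136×10^-7/1.149×10^6)
L = 0.963 m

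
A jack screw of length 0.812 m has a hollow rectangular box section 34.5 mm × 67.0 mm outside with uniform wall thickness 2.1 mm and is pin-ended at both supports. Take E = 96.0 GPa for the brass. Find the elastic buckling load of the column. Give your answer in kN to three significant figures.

P_cr ≈ 120 kN

Inner dimensions: h_i = 67.0 − 2×2.1 = 62.80 mm, b_i = 34.5 − 2×2.1 = 30.30 mm
Weak-axis I_min = (h_o·b_o³ − h_i·b_i³)/12 with b_o = 34.5, b_i = 30.30 mm (shorter outer/inner sides).
I_min = (67.0×34.5³ − 62.80×30.30³)/12 = 8.369×10^4 mm⁴
I = 8.369×10^4 mm⁴ = 8.369×10^-8 m⁴
Effective length L_e = K·L = 1 × 0.812 = 0.8120 m
P_cr = π²EI / L_e² = π² × 96.0×10⁹ × 8.369×10^-8 / 0.8120² = 1.203×10^5 N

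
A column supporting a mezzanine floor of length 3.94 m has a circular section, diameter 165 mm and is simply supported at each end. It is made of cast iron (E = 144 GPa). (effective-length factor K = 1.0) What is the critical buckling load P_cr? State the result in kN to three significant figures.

P_cr ≈ 3330 kN

I = πd⁴/64 = π×165⁴/64 = 3.638×10^7 mm⁴
I = 3.638×10^7 mm⁴ = 3.638×10^-5 m⁴
Effective length L_e = K·L = 1 × 3.94 = 3.940 m
P_cr = π²EI / L_e² = π² × 144×10⁹ × 3.638×10^-5 / 3.940² = 3.331×10^6 N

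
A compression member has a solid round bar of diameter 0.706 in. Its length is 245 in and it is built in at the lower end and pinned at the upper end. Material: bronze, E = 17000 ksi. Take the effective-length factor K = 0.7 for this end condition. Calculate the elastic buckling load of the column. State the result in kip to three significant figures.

I = πd⁴/64 = π×0.706⁴/64 = 1.220×10^-2 in⁴
Effective length L_e = K·L = 0.7 × 245 = 171.5 in
P_cr = π²EI / L_e² = π² × 17000×10³ × 1.220×10^-2 / 171.5² = 69.57 lb

P_cr ≈ 0.0696 kip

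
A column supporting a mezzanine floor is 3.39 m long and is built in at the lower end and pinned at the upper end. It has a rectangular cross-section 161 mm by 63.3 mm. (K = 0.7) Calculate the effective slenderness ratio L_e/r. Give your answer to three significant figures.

λ ≈ 130

Buckling occurs about the weak axis: I_min = h·b³/12 with b = 63.3 mm (the shorter side).
I_min = 161×63.3³/12 = 3.403×10^6 mm⁴
A = 1.019×10^4 mm²;  r_min = √(I/A) = √(3.403×10^6/1.019×10^4) = 18.27 mm
L_e = K·L = 0.7 × 3.39 m = 2.373 m = 2373.0 mm
λ = L_e / r_min = 2373.0 / 18.27 = 130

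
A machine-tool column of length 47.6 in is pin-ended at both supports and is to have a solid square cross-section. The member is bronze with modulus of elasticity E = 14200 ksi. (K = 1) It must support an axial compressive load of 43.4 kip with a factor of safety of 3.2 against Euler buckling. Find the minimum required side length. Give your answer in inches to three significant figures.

a ≈ 2.28 in

Required P_cr = n·P = 3.2 × 43.4 = 138.9 kip
L_e = K·L = 1 × 47.6 = 47.60 in
Required I = P_cr·L_e²/(π²E) = 1.389×10^5 × 47.60² / (π² × 1.42×10^7) = 2.245 in⁴
Solid square: I = a⁴/12  ⇒  a = (12I)^(1/4) = (12×2.245)^(1/4) = 2.28 in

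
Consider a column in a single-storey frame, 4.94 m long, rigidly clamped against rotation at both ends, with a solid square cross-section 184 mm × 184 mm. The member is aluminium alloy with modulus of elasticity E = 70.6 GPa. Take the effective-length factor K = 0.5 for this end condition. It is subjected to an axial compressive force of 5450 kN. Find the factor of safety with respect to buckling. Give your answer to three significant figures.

n ≈ 2.00

I = a⁴/12 = 184⁴/12 = 9.552×10^7 mm⁴
I = 9.552×10^7 mm⁴ = 9.552×10^-5 m⁴
Effective length L_e = K·L = 0.5 × 4.94 = 2.470 m
P_cr = π²EI / L_e² = π² × 70.6×10⁹ × 9.552×10^-5 / 2.470² = 1.091×10^7 N
Factor of safety n = P_cr / P = 10909 / 5450 = 2.00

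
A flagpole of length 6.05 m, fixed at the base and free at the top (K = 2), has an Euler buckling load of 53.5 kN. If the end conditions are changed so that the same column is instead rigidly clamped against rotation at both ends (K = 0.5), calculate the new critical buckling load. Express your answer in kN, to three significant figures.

P_cr ≈ 856 kN

P_cr ∝ 1/K², so P_cr,new = P_cr,old × (K_old/K_new)² = 53.5 × (2/0.5)²
= 53.5 × 16.00 = 856 kN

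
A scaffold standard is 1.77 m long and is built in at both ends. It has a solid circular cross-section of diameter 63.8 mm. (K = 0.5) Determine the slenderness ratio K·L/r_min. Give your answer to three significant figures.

For a solid circle r = d/4 = 63.8/4 = 15.95 mm
L_e = K·L = 0.5 × 1.77 m = 0.8850 m = 885.00 mm
λ = L_e / r_min = 885.00 / 15.95 = 55.5

λ ≈ 55.5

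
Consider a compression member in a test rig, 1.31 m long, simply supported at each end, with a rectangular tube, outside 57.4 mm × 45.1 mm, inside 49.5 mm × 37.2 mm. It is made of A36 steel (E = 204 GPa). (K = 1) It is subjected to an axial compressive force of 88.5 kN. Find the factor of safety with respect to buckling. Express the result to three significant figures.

n ≈ 3.00

Weak-axis I_min = (h_o·b_o³ − h_i·b_i³)/12 with b_o = 45.1, b_i = 37.20 mm (shorter outer/inner sides).
I_min = (57.4×45.1³ − 49.50×37.20³)/12 = 2.264×10^5 mm⁴
I = 2.264×10^5 mm⁴ = 2.264×10^-7 m⁴
Effective length L_e = K·L = 1 × 1.31 = 1.310 m
P_cr = π²EI / L_e² = π² × 204×10⁹ × 2.264×10^-7 / 1.310² = 2.657×10^5 N
Factor of safety n = P_cr / P = 265.67 / 88.5 = 3.00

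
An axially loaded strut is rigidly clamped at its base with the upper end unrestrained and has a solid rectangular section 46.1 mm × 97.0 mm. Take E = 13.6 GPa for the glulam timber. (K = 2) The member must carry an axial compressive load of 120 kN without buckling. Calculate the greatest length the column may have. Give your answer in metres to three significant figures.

L_max ≈ 0.471 m

Buckling occurs about the weak axis: I_min = h·b³/12 with b = 46.1 mm (the shorter side).
I_min = 97.0×46.1³/12 = 7.919×10^5 mm⁴
I = 7.919×10^-7 m⁴
At the buckling limit P_cr = P = 1.200×10^5 N
From P_cr = π²EI/(K·L)²:  L = (1/K)·√(π²EI/P_cr) = (1/2)·√(π²×1.36×10^10×7.919×10^-7/1.200×10^5)
L = 0.471 m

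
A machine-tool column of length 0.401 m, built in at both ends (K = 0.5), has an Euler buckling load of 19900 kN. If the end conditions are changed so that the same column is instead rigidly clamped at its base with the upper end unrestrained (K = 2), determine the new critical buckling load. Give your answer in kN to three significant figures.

P_cr ∝ 1/K², so P_cr,new = P_cr,old × (K_old/K_new)² = 19900 × (0.5/2)²
= 19900 × 0.06250 = 1240 kN

P_cr ≈ 1240 kN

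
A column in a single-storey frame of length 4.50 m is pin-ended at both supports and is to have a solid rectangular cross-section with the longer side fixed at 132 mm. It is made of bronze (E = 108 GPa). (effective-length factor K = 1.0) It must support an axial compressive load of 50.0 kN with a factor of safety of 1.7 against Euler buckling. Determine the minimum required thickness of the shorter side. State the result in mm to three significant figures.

Required P_cr = n·P = 1.7 × 50.0 = 85.00 kN
L_e = K·L = 1 × 4.50 = 4.500 m
Required I = P_cr·L_e²/(π²E) = 8.500×10^4 × 4.500² / (π² × 1.08×10^11) = 1.615×10^-6 m⁴
I_req = 1.615×10^6 mm⁴
Rectangle, weak axis: I_min = h·b³/12 with h = 132 mm fixed  ⇒  b = (12I/h)^(1/3) = 52.8 mm

b ≈ 52.8 mm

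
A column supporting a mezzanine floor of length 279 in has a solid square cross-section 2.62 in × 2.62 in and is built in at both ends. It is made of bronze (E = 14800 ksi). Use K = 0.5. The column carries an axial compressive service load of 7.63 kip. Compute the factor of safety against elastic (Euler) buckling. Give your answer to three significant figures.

I = a⁴/12 = 2.62⁴/12 = 3.927 in⁴
Effective length L_e = K·L = 0.5 × 279 = 139.5 in
P_cr = π²EI / L_e² = π² × 14800×10³ × 3.927 / 139.5² = 2.947×10^4 lb
Factor of safety n = P_cr / P = 29.474 / 7.63 = 3.86

n ≈ 3.86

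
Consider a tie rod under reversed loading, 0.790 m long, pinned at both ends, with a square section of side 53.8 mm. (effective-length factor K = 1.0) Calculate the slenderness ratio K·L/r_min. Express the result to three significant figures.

λ ≈ 50.9

I = a⁴/12 = 53.8⁴/12 = 6.981×10^5 mm⁴
A = 2.894×10^3 mm²;  r_min = √(I/A) = √(6.981×10^5/2.894×10^3) = 15.53 mm
L_e = K·L = 1 × 0.790 m = 0.7900 m = 790.00 mm
λ = L_e / r_min = 790.00 / 15.53 = 50.9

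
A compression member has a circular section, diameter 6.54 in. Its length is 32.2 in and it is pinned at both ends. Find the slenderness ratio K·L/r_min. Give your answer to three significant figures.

λ ≈ 19.7

I = πd⁴/64 = π×6.54⁴/64 = 89.80 in⁴
A = 33.59 in²;  r_min = √(I/A) = √(89.80/33.59) = 1.635 in
L_e = K·L = 1 × 32.2 = 32.20 in
λ = L_e / r_min = 32.200 / 1.635 = 19.7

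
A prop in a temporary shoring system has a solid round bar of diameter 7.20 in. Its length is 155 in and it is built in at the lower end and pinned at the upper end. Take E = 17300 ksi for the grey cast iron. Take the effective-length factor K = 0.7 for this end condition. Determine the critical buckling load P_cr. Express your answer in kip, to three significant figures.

P_cr ≈ 1910 kip

I = πd⁴/64 = π×7.20⁴/64 = 131.9 in⁴
Effective length L_e = K·L = 0.7 × 155 = 108.5 in
P_cr = π²EI / L_e² = π² × 17300×10³ × 131.9 / 108.5² = 1.913×10^6 lb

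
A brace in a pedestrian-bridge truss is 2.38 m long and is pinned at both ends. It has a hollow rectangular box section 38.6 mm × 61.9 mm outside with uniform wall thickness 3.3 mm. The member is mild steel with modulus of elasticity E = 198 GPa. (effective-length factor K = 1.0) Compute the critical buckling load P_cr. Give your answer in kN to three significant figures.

P_cr ≈ 50.3 kN

Inner dimensions: h_i = 61.9 − 2×3.3 = 55.30 mm, b_i = 38.6 − 2×3.3 = 32.00 mm
Weak-axis I_min = (h_o·b_o³ − h_i·b_i³)/12 with b_o = 38.6, b_i = 32.00 mm (shorter outer/inner sides).
I_min = (61.9×38.6³ − 55.30×32.00³)/12 = 1.457×10^5 mm⁴
I = 1.457×10^5 mm⁴ = 1.457×10^-7 m⁴
Effective length L_e = K·L = 1 × 2.38 = 2.380 m
P_cr = π²EI / L_e² = π² × 198×10⁹ × 1.457×10^-7 / 2.380² = 5.025×10^4 N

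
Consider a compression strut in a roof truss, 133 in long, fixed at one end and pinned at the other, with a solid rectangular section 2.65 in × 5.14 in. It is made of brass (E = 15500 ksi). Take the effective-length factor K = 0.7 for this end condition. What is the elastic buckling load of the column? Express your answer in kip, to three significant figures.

P_cr ≈ 141 kip

Buckling occurs about the weak axis: I_min = h·b³/12 with b = 2.65 in (the shorter side).
I_min = 5.14×2.65³/12 = 7.971 in⁴
Effective length L_e = K·L = 0.7 × 133 = 93.10 in
P_cr = π²EI / L_e² = π² × 15500×10³ × 7.971 / 93.10² = 1.407×10^5 lb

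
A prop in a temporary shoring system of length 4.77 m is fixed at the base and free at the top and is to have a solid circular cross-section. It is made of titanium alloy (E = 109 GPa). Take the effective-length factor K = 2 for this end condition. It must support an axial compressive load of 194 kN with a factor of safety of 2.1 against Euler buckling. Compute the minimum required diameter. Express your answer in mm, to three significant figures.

Required P_cr = n·P = 2.1 × 194 = 407.4 kN
L_e = K·L = 2 × 4.77 = 9.540 m
Required I = P_cr·L_e²/(π²E) = 4.074×10^5 × 9.540² / (π² × 1.09×10^11) = 3.447×10^-5 m⁴
I_req = 3.447×10^7 mm⁴
Solid circle: I = πd⁴/64  ⇒  d = (64I/π)^(1/4) = (64×3.447×10^7/π)^(1/4) = 163 mm

d ≈ 163 mm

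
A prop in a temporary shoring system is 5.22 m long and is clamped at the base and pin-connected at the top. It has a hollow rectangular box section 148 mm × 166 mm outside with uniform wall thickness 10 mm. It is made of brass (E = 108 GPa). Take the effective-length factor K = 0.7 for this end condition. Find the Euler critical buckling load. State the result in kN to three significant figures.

Inner dimensions: h_i = 166 − 2×10 = 146.0 mm, b_i = 148 − 2×10 = 128.0 mm
Weak-axis I_min = (h_o·b_o³ − h_i·b_i³)/12 with b_o = 148, b_i = 128.0 mm (shorter outer/inner sides).
I_min = (166×148³ − 146.0×128.0³)/12 = 1.933×10^7 mm⁴
I = 1.933×10^7 mm⁴ = 1.933×10^-5 m⁴
Effective length L_e = K·L = 0.7 × 5.22 = 3.654 m
P_cr = π²EI / L_e² = π² × 108×10⁹ × 1.933×10^-5 / 3.654² = 1.543×10^6 N

P_cr ≈ 1540 kN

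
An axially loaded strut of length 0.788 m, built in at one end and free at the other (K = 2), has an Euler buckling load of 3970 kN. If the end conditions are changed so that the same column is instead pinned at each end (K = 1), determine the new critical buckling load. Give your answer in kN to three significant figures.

P_cr ∝ 1/K², so P_cr,new = P_cr,old × (K_old/K_new)² = 3970 × (2/1)²
= 3970 × 4.000 = 15900 kN

P_cr ≈ 15900 kN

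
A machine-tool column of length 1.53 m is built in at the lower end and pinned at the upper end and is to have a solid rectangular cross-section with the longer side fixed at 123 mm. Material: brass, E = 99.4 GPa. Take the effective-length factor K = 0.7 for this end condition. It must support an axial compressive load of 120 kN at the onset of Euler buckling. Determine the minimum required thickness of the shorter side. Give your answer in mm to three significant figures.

L_e = K·L = 0.7 × 1.53 = 1.071 m
Required I = P_cr·L_e²/(π²E) = 1.200×10^5 × 1.071² / (π² × 9.94×10^10) = 1.403×10^-7 m⁴
I_req = 1.403×10^5 mm⁴
Rectangle, weak axis: I_min = h·b³/12 with h = 123 mm fixed  ⇒  b = (12I/h)^(1/3) = 23.9 mm

b ≈ 23.9 mm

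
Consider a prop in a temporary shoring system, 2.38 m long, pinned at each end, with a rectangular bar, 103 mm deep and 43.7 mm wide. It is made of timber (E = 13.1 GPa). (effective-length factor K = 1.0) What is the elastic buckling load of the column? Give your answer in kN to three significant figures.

P_cr ≈ 16.3 kN

Buckling occurs about the weak axis: I_min = h·b³/12 with b = 43.7 mm (the shorter side).
I_min = 103×43.7³/12 = 7.163×10^5 mm⁴
I = 7.163×10^5 mm⁴ = 7.163×10^-7 m⁴
Effective length L_e = K·L = 1 × 2.38 = 2.380 m
P_cr = π²EI / L_e² = π² × 13.1×10⁹ × 7.163×10^-7 / 2.380² = 1.635×10^4 N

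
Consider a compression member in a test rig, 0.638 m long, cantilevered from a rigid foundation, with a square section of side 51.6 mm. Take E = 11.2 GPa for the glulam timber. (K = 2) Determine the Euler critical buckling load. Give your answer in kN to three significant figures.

I = a⁴/12 = 51.6⁴/12 = 5.908×10^5 mm⁴
I = 5.908×10^5 mm⁴ = 5.908×10^-7 m⁴
Effective length L_e = K·L = 2 × 0.638 = 1.276 m
P_cr = π²EI / L_e² = π² × 11.2×10⁹ × 5.908×10^-7 / 1.276² = 4.011×10^4 N

P_cr ≈ 40.1 kN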